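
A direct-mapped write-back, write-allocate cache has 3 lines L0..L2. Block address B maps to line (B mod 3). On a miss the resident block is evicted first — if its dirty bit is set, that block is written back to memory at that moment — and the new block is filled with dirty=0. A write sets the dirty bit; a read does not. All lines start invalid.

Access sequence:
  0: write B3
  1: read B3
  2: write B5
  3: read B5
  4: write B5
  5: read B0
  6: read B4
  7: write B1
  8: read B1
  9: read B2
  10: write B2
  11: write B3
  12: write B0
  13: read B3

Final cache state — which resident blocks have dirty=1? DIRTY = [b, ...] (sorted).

0: W B3 -> L0 miss  d=D]
1: R B3 -> L0 hit  d=D]
2: W B5 -> L2 miss  d=D]
3: R B5 -> L2 hit  d=D]
4: W B5 -> L2 hit  d=D]
5: R B0 -> L0 miss wb->B3  d=-]
6: R B4 -> L1 miss  d=-]
7: W B1 -> L1 miss  d=D]
8: R B1 -> L1 hit  d=D]
9: R B2 -> L2 miss wb->B5  d=-]
10: W B2 -> L2 hit  d=D]
11: W B3 -> L0 miss  d=D]
12: W B0 -> L0 miss wb->B3  d=D]
13: R B3 -> L0 miss wb->B0  d=-]

DIRTY = [1, 2]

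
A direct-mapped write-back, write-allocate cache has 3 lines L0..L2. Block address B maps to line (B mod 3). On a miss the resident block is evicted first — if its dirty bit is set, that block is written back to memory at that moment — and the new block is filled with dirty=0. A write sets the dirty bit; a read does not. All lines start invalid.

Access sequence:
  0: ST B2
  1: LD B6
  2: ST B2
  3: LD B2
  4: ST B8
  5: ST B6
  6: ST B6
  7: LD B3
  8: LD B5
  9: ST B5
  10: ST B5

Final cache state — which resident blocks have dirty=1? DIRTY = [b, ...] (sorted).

0: W B2 → L2 miss [D]
1: R B6 → L0 miss [-]
2: W B2 → L2 hit [D]
3: R B2 → L2 hit [D]
4: W B8 → L2 miss wb→B2 [D]
5: W B6 → L0 hit [D]
6: W B6 → L0 hit [D]
7: R B3 → L0 miss wb→B6 [-]
8: R B5 → L2 miss wb→B8 [-]
9: W B5 → L2 hit [D]
10: W B5 → L2 hit [D]

DIRTY = [5]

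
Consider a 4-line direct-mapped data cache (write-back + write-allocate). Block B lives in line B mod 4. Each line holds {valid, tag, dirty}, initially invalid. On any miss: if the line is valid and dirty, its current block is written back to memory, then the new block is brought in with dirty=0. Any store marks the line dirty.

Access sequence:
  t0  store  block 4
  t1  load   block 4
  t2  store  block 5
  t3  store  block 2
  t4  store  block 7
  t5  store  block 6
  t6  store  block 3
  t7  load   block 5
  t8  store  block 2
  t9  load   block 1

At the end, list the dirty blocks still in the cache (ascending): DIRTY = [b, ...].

DIRTY = [2, 3, 4]

  0 | W B4 → L0 miss [D]
  1 | R B4 → L0 hit [D]
  2 | W B5 → L1 miss [D]
  3 | W B2 → L2 miss [D]
  4 | W B7 → L3 miss [D]
  5 | W B6 → L2 miss wb→B2 [D]
  6 | W B3 → L3 miss wb→B7 [D]
  7 | R B5 → L1 hit [D]
  8 | W B2 → L2 miss wb→B6 [D]
  9 | R B1 → L1 miss wb→B5 [-]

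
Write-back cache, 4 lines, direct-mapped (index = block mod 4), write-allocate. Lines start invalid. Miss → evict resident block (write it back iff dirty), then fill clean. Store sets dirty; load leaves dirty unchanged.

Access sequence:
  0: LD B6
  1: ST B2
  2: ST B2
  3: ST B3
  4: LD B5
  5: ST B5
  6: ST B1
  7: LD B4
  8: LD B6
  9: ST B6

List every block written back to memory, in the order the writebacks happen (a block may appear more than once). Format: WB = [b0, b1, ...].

WB = [5, 2]

0: R B6 -> L2 miss  d=-]
1: W B2 -> L2 miss  d=D]
2: W B2 -> L2 hit  d=D]
3: W B3 -> L3 miss  d=D]
4: R B5 -> L1 miss  d=-]
5: W B5 -> L1 hit  d=D]
6: W B1 -> L1 miss wb->B5  d=D]
7: R B4 -> L0 miss  d=-]
8: R B6 -> L2 miss wb->B2  d=-]
9: W B6 -> L2 hit  d=D]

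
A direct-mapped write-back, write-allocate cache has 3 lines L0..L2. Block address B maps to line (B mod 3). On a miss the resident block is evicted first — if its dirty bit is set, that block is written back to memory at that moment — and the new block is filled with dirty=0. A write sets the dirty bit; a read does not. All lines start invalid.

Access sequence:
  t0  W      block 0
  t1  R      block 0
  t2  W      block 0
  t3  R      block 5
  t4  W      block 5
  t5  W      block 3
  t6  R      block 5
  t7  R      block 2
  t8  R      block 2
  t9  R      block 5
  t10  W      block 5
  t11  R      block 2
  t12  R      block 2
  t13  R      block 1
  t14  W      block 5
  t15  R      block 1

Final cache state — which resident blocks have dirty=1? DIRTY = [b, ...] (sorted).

0: W B0 -> L0 miss  d=D]
1: R B0 -> L0 hit  d=D]
2: W B0 -> L0 hit  d=D]
3: R B5 -> L2 miss  d=-]
4: W B5 -> L2 hit  d=D]
5: W B3 -> L0 miss wb->B0  d=D]
6: R B5 -> L2 hit  d=D]
7: R B2 -> L2 miss wb->B5  d=-]
8: R B2 -> L2 hit  d=-]
9: R B5 -> L2 miss  d=-]
10: W B5 -> L2 hit  d=D]
11: R B2 -> L2 miss wb->B5  d=-]
12: R B2 -> L2 hit  d=-]
13: R B1 -> L1 miss  d=-]
14: W B5 -> L2 miss  d=D]
15: R B1 -> L1 hit  d=-]

DIRTY = [3, 5]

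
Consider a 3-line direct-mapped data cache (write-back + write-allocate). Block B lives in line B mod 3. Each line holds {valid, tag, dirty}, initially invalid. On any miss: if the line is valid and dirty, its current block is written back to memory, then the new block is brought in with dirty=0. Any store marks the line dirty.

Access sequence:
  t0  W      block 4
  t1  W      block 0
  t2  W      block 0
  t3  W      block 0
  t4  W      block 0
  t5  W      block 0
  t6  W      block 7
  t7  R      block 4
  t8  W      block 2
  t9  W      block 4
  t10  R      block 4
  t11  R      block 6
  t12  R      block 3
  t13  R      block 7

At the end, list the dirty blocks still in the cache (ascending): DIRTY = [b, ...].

  0 | W B4 → L1 miss [D]
  1 | W B0 → L0 miss [D]
  2 | W B0 → L0 hit [D]
  3 | W B0 → L0 hit [D]
  4 | W B0 → L0 hit [D]
  5 | W B0 → L0 hit [D]
  6 | W B7 → L1 miss wb→B4 [D]
  7 | R B4 → L1 miss wb→B7 [-]
  8 | W B2 → L2 miss [D]
  9 | W B4 → L1 hit [D]
  10 | R B4 → L1 hit [D]
  11 | R B6 → L0 miss wb→B0 [-]
  12 | R B3 → L0 miss [-]
  13 | R B7 → L1 miss wb→B4 [-]

DIRTY = [2]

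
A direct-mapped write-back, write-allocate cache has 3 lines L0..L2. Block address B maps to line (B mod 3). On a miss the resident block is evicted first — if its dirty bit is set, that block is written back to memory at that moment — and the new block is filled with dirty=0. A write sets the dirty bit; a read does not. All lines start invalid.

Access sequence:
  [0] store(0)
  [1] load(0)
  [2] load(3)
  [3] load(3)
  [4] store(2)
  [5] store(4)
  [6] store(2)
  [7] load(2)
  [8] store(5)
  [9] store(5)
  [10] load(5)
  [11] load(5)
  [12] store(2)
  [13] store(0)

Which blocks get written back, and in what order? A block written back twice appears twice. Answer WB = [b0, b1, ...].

WB = [0, 2, 5]

0: W B0 → L0 miss [D]
1: R B0 → L0 hit [D]
2: R B3 → L0 miss wb→B0 [-]
3: R B3 → L0 hit [-]
4: W B2 → L2 miss [D]
5: W B4 → L1 miss [D]
6: W B2 → L2 hit [D]
7: R B2 → L2 hit [D]
8: W B5 → L2 miss wb→B2 [D]
9: W B5 → L2 hit [D]
10: R B5 → L2 hit [D]
11: R B5 → L2 hit [D]
12: W B2 → L2 miss wb→B5 [D]
13: W B0 → L0 miss [D]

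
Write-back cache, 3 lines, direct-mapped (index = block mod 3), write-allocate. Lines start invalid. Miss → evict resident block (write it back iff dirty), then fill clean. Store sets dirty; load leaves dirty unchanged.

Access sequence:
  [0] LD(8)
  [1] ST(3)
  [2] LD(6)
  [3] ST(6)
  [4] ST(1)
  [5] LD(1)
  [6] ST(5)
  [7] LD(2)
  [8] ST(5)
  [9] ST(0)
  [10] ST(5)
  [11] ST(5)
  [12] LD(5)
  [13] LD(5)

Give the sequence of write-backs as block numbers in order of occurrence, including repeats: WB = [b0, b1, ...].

WB = [3, 5, 6]

  0 | R B8 → L2 miss [-]
  1 | W B3 → L0 miss [D]
  2 | R B6 → L0 miss wb→B3 [-]
  3 | W B6 → L0 hit [D]
  4 | W B1 → L1 miss [D]
  5 | R B1 → L1 hit [D]
  6 | W B5 → L2 miss [D]
  7 | R B2 → L2 miss wb→B5 [-]
  8 | W B5 → L2 miss [D]
  9 | W B0 → L0 miss wb→B6 [D]
  10 | W B5 → L2 hit [D]
  11 | W B5 → L2 hit [D]
  12 | R B5 → L2 hit [D]
  13 | R B5 → L2 hit [D]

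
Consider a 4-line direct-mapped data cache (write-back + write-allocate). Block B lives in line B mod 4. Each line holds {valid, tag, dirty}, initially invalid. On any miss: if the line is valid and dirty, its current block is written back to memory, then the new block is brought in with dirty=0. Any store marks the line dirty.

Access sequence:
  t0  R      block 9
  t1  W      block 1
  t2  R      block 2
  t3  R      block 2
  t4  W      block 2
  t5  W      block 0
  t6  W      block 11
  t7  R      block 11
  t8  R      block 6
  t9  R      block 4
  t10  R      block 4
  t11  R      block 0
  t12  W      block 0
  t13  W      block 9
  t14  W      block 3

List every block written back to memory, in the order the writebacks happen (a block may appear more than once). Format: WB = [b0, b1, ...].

WB = [2, 0, 1, 11]

0: R B9 → L1 miss [-]
1: W B1 → L1 miss [D]
2: R B2 → L2 miss [-]
3: R B2 → L2 hit [-]
4: W B2 → L2 hit [D]
5: W B0 → L0 miss [D]
6: W B11 → L3 miss [D]
7: R B11 → L3 hit [D]
8: R B6 → L2 miss wb→B2 [-]
9: R B4 → L0 miss wb→B0 [-]
10: R B4 → L0 hit [-]
11: R B0 → L0 miss [-]
12: W B0 → L0 hit [D]
13: W B9 → L1 miss wb→B1 [D]
14: W B3 → L3 miss wb→B11 [D]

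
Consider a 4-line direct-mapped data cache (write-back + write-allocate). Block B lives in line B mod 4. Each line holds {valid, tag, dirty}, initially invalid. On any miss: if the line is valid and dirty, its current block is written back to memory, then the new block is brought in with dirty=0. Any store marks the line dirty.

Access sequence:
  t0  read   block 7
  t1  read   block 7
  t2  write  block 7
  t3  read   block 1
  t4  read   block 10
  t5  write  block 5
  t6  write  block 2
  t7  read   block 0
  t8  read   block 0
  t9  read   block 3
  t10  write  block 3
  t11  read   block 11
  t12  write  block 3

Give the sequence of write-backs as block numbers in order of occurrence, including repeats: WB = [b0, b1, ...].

  0 | R B7 → L3 miss [-]
  1 | R B7 → L3 hit [-]
  2 | W B7 → L3 hit [D]
  3 | R B1 → L1 miss [-]
  4 | R B10 → L2 miss [-]
  5 | W B5 → L1 miss [D]
  6 | W B2 → L2 miss [D]
  7 | R B0 → L0 miss [-]
  8 | R B0 → L0 hit [-]
  9 | R B3 → L3 miss wb→B7 [-]
  10 | W B3 → L3 hit [D]
  11 | R B11 → L3 miss wb→B3 [-]
  12 | W B3 → L3 miss [D]

WB = [7, 3]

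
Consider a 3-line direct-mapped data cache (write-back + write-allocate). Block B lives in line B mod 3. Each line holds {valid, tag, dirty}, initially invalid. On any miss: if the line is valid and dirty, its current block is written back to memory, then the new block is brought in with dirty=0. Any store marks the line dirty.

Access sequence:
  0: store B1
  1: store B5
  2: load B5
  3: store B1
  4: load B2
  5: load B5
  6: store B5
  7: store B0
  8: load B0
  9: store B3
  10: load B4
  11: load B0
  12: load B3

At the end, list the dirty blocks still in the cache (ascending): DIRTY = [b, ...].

0: W B1 -> L1 miss  d=D]
1: W B5 -> L2 miss  d=D]
2: R B5 -> L2 hit  d=D]
3: W B1 -> L1 hit  d=D]
4: R B2 -> L2 miss wb->B5  d=-]
5: R B5 -> L2 miss  d=-]
6: W B5 -> L2 hit  d=D]
7: W B0 -> L0 miss  d=D]
8: R B0 -> L0 hit  d=D]
9: W B3 -> L0 miss wb->B0  d=D]
10: R B4 -> L1 miss wb->B1  d=-]
11: R B0 -> L0 miss wb->B3  d=-]
12: R B3 -> L0 miss  d=-]

DIRTY = [5]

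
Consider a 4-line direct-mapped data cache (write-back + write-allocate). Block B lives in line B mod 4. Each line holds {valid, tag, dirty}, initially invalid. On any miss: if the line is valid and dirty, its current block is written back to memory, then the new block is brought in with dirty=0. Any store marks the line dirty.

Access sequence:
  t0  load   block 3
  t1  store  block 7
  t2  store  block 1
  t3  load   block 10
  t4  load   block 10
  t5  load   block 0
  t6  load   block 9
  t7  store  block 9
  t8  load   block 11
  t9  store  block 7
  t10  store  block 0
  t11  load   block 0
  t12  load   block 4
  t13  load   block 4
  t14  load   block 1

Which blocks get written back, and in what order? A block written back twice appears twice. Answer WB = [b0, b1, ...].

WB = [1, 7, 0, 9]

  0 | R B3 → L3 miss [-]
  1 | W B7 → L3 miss [D]
  2 | W B1 → L1 miss [D]
  3 | R B10 → L2 miss [-]
  4 | R B10 → L2 hit [-]
  5 | R B0 → L0 miss [-]
  6 | R B9 → L1 miss wb→B1 [-]
  7 | W B9 → L1 hit [D]
  8 | R B11 → L3 miss wb→B7 [-]
  9 | W B7 → L3 miss [D]
  10 | W B0 → L0 hit [D]
  11 | R B0 → L0 hit [D]
  12 | R B4 → L0 miss wb→B0 [-]
  13 | R B4 → L0 hit [-]
  14 | R B1 → L1 miss wb→B9 [-]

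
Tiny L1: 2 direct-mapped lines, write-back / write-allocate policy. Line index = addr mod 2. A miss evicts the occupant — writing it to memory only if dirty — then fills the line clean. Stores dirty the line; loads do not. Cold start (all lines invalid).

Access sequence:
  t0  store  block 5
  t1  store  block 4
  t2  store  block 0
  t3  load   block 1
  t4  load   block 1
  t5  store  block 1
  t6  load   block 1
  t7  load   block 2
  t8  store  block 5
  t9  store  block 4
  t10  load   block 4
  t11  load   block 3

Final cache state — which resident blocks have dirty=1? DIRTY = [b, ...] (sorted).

DIRTY = [4]

0: W B5 -> L1 miss  d=D]
1: W B4 -> L0 miss  d=D]
2: W B0 -> L0 miss wb->B4  d=D]
3: R B1 -> L1 miss wb->B5  d=-]
4: R B1 -> L1 hit  d=-]
5: W B1 -> L1 hit  d=D]
6: R B1 -> L1 hit  d=D]
7: R B2 -> L0 miss wb->B0  d=-]
8: W B5 -> L1 miss wb->B1  d=D]
9: W B4 -> L0 miss  d=D]
10: R B4 -> L0 hit  d=D]
11: R B3 -> L1 miss wb->B5  d=-]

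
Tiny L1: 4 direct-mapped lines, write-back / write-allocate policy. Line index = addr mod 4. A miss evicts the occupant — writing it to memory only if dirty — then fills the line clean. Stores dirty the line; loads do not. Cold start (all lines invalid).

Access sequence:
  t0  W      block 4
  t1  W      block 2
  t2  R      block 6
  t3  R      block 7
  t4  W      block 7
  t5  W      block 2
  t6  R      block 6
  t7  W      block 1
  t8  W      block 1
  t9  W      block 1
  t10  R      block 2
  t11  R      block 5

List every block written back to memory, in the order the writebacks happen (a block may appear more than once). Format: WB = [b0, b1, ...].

  0 | W B4 → L0 miss [D]
  1 | W B2 → L2 miss [D]
  2 | R B6 → L2 miss wb→B2 [-]
  3 | R B7 → L3 miss [-]
  4 | W B7 → L3 hit [D]
  5 | W B2 → L2 miss [D]
  6 | R B6 → L2 miss wb→B2 [-]
  7 | W B1 → L1 miss [D]
  8 | W B1 → L1 hit [D]
  9 | W B1 → L1 hit [D]
  10 | R B2 → L2 miss [-]
  11 | R B5 → L1 miss wb→B1 [-]

WB = [2, 2, 1]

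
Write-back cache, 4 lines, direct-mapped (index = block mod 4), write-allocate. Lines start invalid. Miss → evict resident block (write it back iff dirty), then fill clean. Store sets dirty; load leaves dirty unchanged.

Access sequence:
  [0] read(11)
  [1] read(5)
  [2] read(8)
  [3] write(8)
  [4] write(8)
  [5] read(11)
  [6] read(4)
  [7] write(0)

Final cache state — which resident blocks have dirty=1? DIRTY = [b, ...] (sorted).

0: R B11 → L3 miss [-]
1: R B5 → L1 miss [-]
2: R B8 → L0 miss [-]
3: W B8 → L0 hit [D]
4: W B8 → L0 hit [D]
5: R B11 → L3 hit [-]
6: R B4 → L0 miss wb→B8 [-]
7: W B0 → L0 miss [D]

DIRTY = [0]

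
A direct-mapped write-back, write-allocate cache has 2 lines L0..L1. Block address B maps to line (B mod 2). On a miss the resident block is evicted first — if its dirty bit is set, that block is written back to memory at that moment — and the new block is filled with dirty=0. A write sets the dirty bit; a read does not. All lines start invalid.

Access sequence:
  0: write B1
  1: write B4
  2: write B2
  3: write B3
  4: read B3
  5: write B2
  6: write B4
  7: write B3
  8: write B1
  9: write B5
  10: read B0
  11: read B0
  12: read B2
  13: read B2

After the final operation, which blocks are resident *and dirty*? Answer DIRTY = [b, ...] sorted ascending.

0: W B1 -> L1 miss  d=D]
1: W B4 -> L0 miss  d=D]
2: W B2 -> L0 miss wb->B4  d=D]
3: W B3 -> L1 miss wb->B1  d=D]
4: R B3 -> L1 hit  d=D]
5: W B2 -> L0 hit  d=D]
6: W B4 -> L0 miss wb->B2  d=D]
7: W B3 -> L1 hit  d=D]
8: W B1 -> L1 miss wb->B3  d=D]
9: W B5 -> L1 miss wb->B1  d=D]
10: R B0 -> L0 miss wb->B4  d=-]
11: R B0 -> L0 hit  d=-]
12: R B2 -> L0 miss  d=-]
13: R B2 -> L0 hit  d=-]

DIRTY = [5]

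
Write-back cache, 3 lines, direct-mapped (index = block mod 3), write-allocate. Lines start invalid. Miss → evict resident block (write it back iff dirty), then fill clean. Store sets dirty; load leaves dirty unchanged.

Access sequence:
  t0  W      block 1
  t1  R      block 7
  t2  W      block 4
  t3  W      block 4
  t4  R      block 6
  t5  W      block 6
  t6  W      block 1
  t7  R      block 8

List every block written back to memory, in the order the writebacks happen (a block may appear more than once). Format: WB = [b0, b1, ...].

  0 | W B1 → L1 miss [D]
  1 | R B7 → L1 miss wb→B1 [-]
  2 | W B4 → L1 miss [D]
  3 | W B4 → L1 hit [D]
  4 | R B6 → L0 miss [-]
  5 | W B6 → L0 hit [D]
  6 | W B1 → L1 miss wb→B4 [D]
  7 | R B8 → L2 miss [-]

WB = [1, 4]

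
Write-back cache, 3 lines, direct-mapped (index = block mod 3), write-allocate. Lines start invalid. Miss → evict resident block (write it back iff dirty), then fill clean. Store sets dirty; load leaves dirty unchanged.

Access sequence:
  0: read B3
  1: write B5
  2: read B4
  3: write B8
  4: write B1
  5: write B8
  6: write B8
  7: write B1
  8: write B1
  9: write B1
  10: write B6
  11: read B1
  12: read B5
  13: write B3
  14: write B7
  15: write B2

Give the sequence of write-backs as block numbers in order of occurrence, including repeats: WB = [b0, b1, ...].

  0 | R B3 → L0 miss [-]
  1 | W B5 → L2 miss [D]
  2 | R B4 → L1 miss [-]
  3 | W B8 → L2 miss wb→B5 [D]
  4 | W B1 → L1 miss [D]
  5 | W B8 → L2 hit [D]
  6 | W B8 → L2 hit [D]
  7 | W B1 → L1 hit [D]
  8 | W B1 → L1 hit [D]
  9 | W B1 → L1 hit [D]
  10 | W B6 → L0 miss [D]
  11 | R B1 → L1 hit [D]
  12 | R B5 → L2 miss wb→B8 [-]
  13 | W B3 → L0 miss wb→B6 [D]
  14 | W B7 → L1 miss wb→B1 [D]
  15 | W B2 → L2 miss [D]

WB = [5, 8, 6, 1]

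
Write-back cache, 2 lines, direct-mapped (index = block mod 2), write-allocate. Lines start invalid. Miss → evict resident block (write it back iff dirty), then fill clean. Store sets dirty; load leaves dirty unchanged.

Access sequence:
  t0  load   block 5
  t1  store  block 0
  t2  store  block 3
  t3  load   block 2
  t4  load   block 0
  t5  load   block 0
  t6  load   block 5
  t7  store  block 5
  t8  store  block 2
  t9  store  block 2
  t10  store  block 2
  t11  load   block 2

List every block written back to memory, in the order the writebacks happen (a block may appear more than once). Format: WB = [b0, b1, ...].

WB = [0, 3]

0: R B5 → L1 miss [-]
1: W B0 → L0 miss [D]
2: W B3 → L1 miss [D]
3: R B2 → L0 miss wb→B0 [-]
4: R B0 → L0 miss [-]
5: R B0 → L0 hit [-]
6: R B5 → L1 miss wb→B3 [-]
7: W B5 → L1 hit [D]
8: W B2 → L0 miss [D]
9: W B2 → L0 hit [D]
10: W B2 → L0 hit [D]
11: R B2 → L0 hit [D]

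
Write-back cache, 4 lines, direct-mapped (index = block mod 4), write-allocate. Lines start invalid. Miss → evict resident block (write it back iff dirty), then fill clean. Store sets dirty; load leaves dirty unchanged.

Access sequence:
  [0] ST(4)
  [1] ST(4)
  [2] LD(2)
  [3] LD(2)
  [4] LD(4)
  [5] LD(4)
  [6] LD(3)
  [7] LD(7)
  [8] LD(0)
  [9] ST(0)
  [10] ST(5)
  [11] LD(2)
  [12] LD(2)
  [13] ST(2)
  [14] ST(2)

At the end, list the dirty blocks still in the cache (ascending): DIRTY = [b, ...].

DIRTY = [0, 2, 5]

0: W B4 -> L0 miss  d=D]
1: W B4 -> L0 hit  d=D]
2: R B2 -> L2 miss  d=-]
3: R B2 -> L2 hit  d=-]
4: R B4 -> L0 hit  d=D]
5: R B4 -> L0 hit  d=D]
6: R B3 -> L3 miss  d=-]
7: R B7 -> L3 miss  d=-]
8: R B0 -> L0 miss wb->B4  d=-]
9: W B0 -> L0 hit  d=D]
10: W B5 -> L1 miss  d=D]
11: R B2 -> L2 hit  d=-]
12: R B2 -> L2 hit  d=-]
13: W B2 -> L2 hit  d=D]
14: W B2 -> L2 hit  d=D]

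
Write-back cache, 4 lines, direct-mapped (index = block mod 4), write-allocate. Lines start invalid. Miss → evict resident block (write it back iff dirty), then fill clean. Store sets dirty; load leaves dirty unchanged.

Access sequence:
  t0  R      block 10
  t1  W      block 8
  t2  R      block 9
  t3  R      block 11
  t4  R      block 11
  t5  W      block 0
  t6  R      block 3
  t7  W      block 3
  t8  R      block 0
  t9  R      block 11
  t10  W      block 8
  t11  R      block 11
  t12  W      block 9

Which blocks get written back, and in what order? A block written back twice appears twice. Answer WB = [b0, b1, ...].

WB = [8, 3, 0]

0: R B10 → L2 miss [-]
1: W B8 → L0 miss [D]
2: R B9 → L1 miss [-]
3: R B11 → L3 miss [-]
4: R B11 → L3 hit [-]
5: W B0 → L0 miss wb→B8 [D]
6: R B3 → L3 miss [-]
7: W B3 → L3 hit [D]
8: R B0 → L0 hit [D]
9: R B11 → L3 miss wb→B3 [-]
10: W B8 → L0 miss wb→B0 [D]
11: R B11 → L3 hit [-]
12: W B9 → L1 hit [D]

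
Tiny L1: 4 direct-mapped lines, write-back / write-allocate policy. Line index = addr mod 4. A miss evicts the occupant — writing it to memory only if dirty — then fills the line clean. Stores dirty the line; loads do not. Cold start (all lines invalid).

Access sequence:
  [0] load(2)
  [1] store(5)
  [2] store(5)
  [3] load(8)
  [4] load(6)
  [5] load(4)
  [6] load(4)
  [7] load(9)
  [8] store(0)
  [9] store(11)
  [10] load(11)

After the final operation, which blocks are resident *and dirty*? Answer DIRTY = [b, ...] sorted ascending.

0: R B2 -> L2 miss  d=-]
1: W B5 -> L1 miss  d=D]
2: W B5 -> L1 hit  d=D]
3: R B8 -> L0 miss  d=-]
4: R B6 -> L2 miss  d=-]
5: R B4 -> L0 miss  d=-]
6: R B4 -> L0 hit  d=-]
7: R B9 -> L1 miss wb->B5  d=-]
8: W B0 -> L0 miss  d=D]
9: W B11 -> L3 miss  d=D]
10: R B11 -> L3 hit  d=D]

DIRTY = [0, 11]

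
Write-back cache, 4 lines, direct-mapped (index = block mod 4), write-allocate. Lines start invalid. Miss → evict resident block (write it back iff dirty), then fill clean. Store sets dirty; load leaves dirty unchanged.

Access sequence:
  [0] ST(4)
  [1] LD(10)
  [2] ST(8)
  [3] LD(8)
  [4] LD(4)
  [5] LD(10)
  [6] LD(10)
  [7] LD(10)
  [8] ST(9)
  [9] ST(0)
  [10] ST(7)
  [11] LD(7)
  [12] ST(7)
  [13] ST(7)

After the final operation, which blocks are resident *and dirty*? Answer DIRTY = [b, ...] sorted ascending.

DIRTY = [0, 7, 9]

0: W B4 -> L0 miss  d=D]
1: R B10 -> L2 miss  d=-]
2: W B8 -> L0 miss wb->B4  d=D]
3: R B8 -> L0 hit  d=D]
4: R B4 -> L0 miss wb->B8  d=-]
5: R B10 -> L2 hit  d=-]
6: R B10 -> L2 hit  d=-]
7: R B10 -> L2 hit  d=-]
8: W B9 -> L1 miss  d=D]
9: W B0 -> L0 miss  d=D]
10: W B7 -> L3 miss  d=D]
11: R B7 -> L3 hit  d=D]
12: W B7 -> L3 hit  d=D]
13: W B7 -> L3 hit  d=D]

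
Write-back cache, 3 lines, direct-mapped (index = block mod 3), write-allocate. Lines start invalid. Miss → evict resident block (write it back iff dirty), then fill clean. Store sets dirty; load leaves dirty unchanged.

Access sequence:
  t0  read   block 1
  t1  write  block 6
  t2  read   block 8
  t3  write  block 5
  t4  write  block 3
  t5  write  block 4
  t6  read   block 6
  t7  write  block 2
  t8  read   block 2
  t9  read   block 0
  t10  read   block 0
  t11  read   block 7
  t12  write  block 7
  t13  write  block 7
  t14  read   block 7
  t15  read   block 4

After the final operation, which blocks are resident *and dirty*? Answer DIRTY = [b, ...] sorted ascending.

DIRTY = [2]

  0 | R B1 → L1 miss [-]
  1 | W B6 → L0 miss [D]
  2 | R B8 → L2 miss [-]
  3 | W B5 → L2 miss [D]
  4 | W B3 → L0 miss wb→B6 [D]
  5 | W B4 → L1 miss [D]
  6 | R B6 → L0 miss wb→B3 [-]
  7 | W B2 → L2 miss wb→B5 [D]
  8 | R B2 → L2 hit [D]
  9 | R B0 → L0 miss [-]
  10 | R B0 → L0 hit [-]
  11 | R B7 → L1 miss wb→B4 [-]
  12 | W B7 → L1 hit [D]
  13 | W B7 → L1 hit [D]
  14 | R B7 → L1 hit [D]
  15 | R B4 → L1 miss wb→B7 [-]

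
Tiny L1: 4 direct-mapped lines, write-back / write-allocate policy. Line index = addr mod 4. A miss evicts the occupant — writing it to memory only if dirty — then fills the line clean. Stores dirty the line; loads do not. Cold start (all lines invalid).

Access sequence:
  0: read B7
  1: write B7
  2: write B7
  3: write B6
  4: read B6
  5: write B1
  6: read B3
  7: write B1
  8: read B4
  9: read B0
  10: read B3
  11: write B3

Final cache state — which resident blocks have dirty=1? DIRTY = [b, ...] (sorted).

DIRTY = [1, 3, 6]

0: R B7 -> L3 miss  d=-]
1: W B7 -> L3 hit  d=D]
2: W B7 -> L3 hit  d=D]
3: W B6 -> L2 miss  d=D]
4: R B6 -> L2 hit  d=D]
5: W B1 -> L1 miss  d=D]
6: R B3 -> L3 miss wb->B7  d=-]
7: W B1 -> L1 hit  d=D]
8: R B4 -> L0 miss  d=-]
9: R B0 -> L0 miss  d=-]
10: R B3 -> L3 hit  d=-]
11: W B3 -> L3 hit  d=D]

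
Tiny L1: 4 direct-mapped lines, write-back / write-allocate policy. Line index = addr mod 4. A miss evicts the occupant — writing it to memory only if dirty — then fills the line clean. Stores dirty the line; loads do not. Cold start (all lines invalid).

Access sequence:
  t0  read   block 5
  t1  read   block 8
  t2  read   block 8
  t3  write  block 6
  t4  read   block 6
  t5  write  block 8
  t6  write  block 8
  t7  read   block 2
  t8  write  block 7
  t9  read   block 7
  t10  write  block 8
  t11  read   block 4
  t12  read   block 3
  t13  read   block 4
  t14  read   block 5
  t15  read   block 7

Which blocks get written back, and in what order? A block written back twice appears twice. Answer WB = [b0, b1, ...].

WB = [6, 8, 7]

  0 | R B5 → L1 miss [-]
  1 | R B8 → L0 miss [-]
  2 | R B8 → L0 hit [-]
  3 | W B6 → L2 miss [D]
  4 | R B6 → L2 hit [D]
  5 | W B8 → L0 hit [D]
  6 | W B8 → L0 hit [D]
  7 | R B2 → L2 miss wb→B6 [-]
  8 | W B7 → L3 miss [D]
  9 | R B7 → L3 hit [D]
  10 | W B8 → L0 hit [D]
  11 | R B4 → L0 miss wb→B8 [-]
  12 | R B3 → L3 miss wb→B7 [-]
  13 | R B4 → L0 hit [-]
  14 | R B5 → L1 hit [-]
  15 | R B7 → L3 miss [-]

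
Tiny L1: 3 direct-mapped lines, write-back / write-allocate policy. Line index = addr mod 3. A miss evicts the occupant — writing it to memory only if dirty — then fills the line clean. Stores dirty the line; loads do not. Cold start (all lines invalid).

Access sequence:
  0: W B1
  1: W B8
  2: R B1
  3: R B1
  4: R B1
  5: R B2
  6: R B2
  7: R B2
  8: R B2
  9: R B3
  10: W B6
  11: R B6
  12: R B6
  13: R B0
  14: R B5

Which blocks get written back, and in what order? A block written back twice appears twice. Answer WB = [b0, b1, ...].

WB = [8, 6]

  0 | W B1 → L1 miss [D]
  1 | W B8 → L2 miss [D]
  2 | R B1 → L1 hit [D]
  3 | R B1 → L1 hit [D]
  4 | R B1 → L1 hit [D]
  5 | R B2 → L2 miss wb→B8 [-]
  6 | R B2 → L2 hit [-]
  7 | R B2 → L2 hit [-]
  8 | R B2 → L2 hit [-]
  9 | R B3 → L0 miss [-]
  10 | W B6 → L0 miss [D]
  11 | R B6 → L0 hit [D]
  12 | R B6 → L0 hit [D]
  13 | R B0 → L0 miss wb→B6 [-]
  14 | R B5 → L2 miss [-]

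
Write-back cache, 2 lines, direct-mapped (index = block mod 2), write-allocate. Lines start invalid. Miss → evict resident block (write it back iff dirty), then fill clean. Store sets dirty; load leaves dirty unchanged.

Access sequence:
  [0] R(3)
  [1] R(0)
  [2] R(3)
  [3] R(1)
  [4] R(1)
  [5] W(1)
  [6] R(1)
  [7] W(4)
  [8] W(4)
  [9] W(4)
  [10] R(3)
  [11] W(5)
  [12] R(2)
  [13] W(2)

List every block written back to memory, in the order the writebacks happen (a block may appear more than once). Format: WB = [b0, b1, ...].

WB = [1, 4]

0: R B3 -> L1 miss  d=-]
1: R B0 -> L0 miss  d=-]
2: R B3 -> L1 hit  d=-]
3: R B1 -> L1 miss  d=-]
4: R B1 -> L1 hit  d=-]
5: W B1 -> L1 hit  d=D]
6: R B1 -> L1 hit  d=D]
7: W B4 -> L0 miss  d=D]
8: W B4 -> L0 hit  d=D]
9: W B4 -> L0 hit  d=D]
10: R B3 -> L1 miss wb->B1  d=-]
11: W B5 -> L1 miss  d=D]
12: R B2 -> L0 miss wb->B4  d=-]
13: W B2 -> L0 hit  d=D]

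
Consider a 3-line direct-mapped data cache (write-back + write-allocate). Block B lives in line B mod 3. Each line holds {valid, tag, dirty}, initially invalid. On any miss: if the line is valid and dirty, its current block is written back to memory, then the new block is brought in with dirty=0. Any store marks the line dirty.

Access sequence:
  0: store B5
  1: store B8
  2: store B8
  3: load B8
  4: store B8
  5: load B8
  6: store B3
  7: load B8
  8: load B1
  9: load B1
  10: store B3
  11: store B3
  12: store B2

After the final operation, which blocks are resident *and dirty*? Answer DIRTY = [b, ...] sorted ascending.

DIRTY = [2, 3]

0: W B5 -> L2 miss  d=D]
1: W B8 -> L2 miss wb->B5  d=D]
2: W B8 -> L2 hit  d=D]
3: R B8 -> L2 hit  d=D]
4: W B8 -> L2 hit  d=D]
5: R B8 -> L2 hit  d=D]
6: W B3 -> L0 miss  d=D]
7: R B8 -> L2 hit  d=D]
8: R B1 -> L1 miss  d=-]
9: R B1 -> L1 hit  d=-]
10: W B3 -> L0 hit  d=D]
11: W B3 -> L0 hit  d=D]
12: W B2 -> L2 miss wb->B8  d=D]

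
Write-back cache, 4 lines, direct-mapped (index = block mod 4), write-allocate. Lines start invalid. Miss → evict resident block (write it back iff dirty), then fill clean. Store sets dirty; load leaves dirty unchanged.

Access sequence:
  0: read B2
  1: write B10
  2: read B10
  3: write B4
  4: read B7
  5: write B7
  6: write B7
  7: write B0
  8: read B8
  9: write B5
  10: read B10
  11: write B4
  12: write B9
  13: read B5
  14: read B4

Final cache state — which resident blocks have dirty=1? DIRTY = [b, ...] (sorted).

  0 | R B2 → L2 miss [-]
  1 | W B10 → L2 miss [D]
  2 | R B10 → L2 hit [D]
  3 | W B4 → L0 miss [D]
  4 | R B7 → L3 miss [-]
  5 | W B7 → L3 hit [D]
  6 | W B7 → L3 hit [D]
  7 | W B0 → L0 miss wb→B4 [D]
  8 | R B8 → L0 miss wb→B0 [-]
  9 | W B5 → L1 miss [D]
  10 | R B10 → L2 hit [D]
  11 | W B4 → L0 miss [D]
  12 | W B9 → L1 miss wb→B5 [D]
  13 | R B5 → L1 miss wb→B9 [-]
  14 | R B4 → L0 hit [D]

DIRTY = [4, 7, 10]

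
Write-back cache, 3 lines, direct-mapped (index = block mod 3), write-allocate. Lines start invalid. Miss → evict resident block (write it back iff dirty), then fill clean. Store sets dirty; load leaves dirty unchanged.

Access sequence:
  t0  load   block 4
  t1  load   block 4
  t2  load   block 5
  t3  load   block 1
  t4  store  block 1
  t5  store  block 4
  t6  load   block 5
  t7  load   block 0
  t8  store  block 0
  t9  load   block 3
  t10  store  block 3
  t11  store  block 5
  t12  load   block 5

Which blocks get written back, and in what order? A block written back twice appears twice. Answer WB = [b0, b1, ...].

WB = [1, 0]

0: R B4 -> L1 miss  d=-]
1: R B4 -> L1 hit  d=-]
2: R B5 -> L2 miss  d=-]
3: R B1 -> L1 miss  d=-]
4: W B1 -> L1 hit  d=D]
5: W B4 -> L1 miss wb->B1  d=D]
6: R B5 -> L2 hit  d=-]
7: R B0 -> L0 miss  d=-]
8: W B0 -> L0 hit  d=D]
9: R B3 -> L0 miss wb->B0  d=-]
10: W B3 -> L0 hit  d=D]
11: W B5 -> L2 hit  d=D]
12: R B5 -> L2 hit  d=D]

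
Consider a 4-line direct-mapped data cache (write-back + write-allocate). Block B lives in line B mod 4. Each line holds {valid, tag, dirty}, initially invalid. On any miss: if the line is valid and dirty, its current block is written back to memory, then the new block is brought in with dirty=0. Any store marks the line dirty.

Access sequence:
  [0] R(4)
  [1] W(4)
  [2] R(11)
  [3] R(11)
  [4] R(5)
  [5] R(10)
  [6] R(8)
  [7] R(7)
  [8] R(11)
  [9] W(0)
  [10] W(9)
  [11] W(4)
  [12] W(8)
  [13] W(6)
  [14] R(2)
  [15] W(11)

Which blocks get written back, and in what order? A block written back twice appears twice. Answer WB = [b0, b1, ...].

0: R B4 → L0 miss [-]
1: W B4 → L0 hit [D]
2: R B11 → L3 miss [-]
3: R B11 → L3 hit [-]
4: R B5 → L1 miss [-]
5: R B10 → L2 miss [-]
6: R B8 → L0 miss wb→B4 [-]
7: R B7 → L3 miss [-]
8: R B11 → L3 miss [-]
9: W B0 → L0 miss [D]
10: W B9 → L1 miss [D]
11: W B4 → L0 miss wb→B0 [D]
12: W B8 → L0 miss wb→B4 [D]
13: W B6 → L2 miss [D]
14: R B2 → L2 miss wb→B6 [-]
15: W B11 → L3 hit [D]

WB = [4, 0, 4, 6]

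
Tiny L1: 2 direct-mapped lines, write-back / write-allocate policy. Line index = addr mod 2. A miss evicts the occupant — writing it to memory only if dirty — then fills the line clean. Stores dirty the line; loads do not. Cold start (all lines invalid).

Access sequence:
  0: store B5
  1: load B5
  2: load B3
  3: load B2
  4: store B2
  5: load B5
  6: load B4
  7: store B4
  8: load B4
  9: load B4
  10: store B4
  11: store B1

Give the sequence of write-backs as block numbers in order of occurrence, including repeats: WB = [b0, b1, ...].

WB = [5, 2]

0: W B5 -> L1 miss  d=D]
1: R B5 -> L1 hit  d=D]
2: R B3 -> L1 miss wb->B5  d=-]
3: R B2 -> L0 miss  d=-]
4: W B2 -> L0 hit  d=D]
5: R B5 -> L1 miss  d=-]
6: R B4 -> L0 miss wb->B2  d=-]
7: W B4 -> L0 hit  d=D]
8: R B4 -> L0 hit  d=D]
9: R B4 -> L0 hit  d=D]
10: W B4 -> L0 hit  d=D]
11: W B1 -> L1 miss  d=D]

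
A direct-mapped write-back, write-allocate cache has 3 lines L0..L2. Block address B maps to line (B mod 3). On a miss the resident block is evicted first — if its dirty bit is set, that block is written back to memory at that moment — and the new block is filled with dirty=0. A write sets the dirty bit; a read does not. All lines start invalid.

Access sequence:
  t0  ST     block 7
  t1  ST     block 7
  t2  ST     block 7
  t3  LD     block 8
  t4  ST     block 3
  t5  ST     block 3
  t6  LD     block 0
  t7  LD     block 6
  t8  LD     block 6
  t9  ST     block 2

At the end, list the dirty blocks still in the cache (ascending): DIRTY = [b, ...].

0: W B7 -> L1 miss  d=D]
1: W B7 -> L1 hit  d=D]
2: W B7 -> L1 hit  d=D]
3: R B8 -> L2 miss  d=-]
4: W B3 -> L0 miss  d=D]
5: W B3 -> L0 hit  d=D]
6: R B0 -> L0 miss wb->B3  d=-]
7: R B6 -> L0 miss  d=-]
8: R B6 -> L0 hit  d=-]
9: W B2 -> L2 miss  d=D]

DIRTY = [2, 7]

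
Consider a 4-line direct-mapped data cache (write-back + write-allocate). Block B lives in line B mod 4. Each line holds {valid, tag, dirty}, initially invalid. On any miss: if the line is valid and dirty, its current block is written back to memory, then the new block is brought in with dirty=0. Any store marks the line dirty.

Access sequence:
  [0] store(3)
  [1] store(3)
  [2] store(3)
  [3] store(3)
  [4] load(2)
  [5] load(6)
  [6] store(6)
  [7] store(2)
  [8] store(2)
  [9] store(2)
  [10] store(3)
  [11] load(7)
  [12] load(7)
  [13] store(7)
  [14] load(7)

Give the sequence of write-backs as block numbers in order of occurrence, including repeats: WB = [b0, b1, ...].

  0 | W B3 → L3 miss [D]
  1 | W B3 → L3 hit [D]
  2 | W B3 → L3 hit [D]
  3 | W B3 → L3 hit [D]
  4 | R B2 → L2 miss [-]
  5 | R B6 → L2 miss [-]
  6 | W B6 → L2 hit [D]
  7 | W B2 → L2 miss wb→B6 [D]
  8 | W B2 → L2 hit [D]
  9 | W B2 → L2 hit [D]
  10 | W B3 → L3 hit [D]
  11 | R B7 → L3 miss wb→B3 [-]
  12 | R B7 → L3 hit [-]
  13 | W B7 → L3 hit [D]
  14 | R B7 → L3 hit [D]

WB = [6, 3]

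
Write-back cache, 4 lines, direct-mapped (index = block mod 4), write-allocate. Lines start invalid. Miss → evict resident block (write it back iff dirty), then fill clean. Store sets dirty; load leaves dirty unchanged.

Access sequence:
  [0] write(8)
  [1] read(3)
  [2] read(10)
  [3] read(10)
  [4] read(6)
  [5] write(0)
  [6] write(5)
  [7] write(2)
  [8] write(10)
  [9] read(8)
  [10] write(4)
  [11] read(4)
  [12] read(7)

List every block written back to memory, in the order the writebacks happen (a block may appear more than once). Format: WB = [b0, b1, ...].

  0 | W B8 → L0 miss [D]
  1 | R B3 → L3 miss [-]
  2 | R B10 → L2 miss [-]
  3 | R B10 → L2 hit [-]
  4 | R B6 → L2 miss [-]
  5 | W B0 → L0 miss wb→B8 [D]
  6 | W B5 → L1 miss [D]
  7 | W B2 → L2 miss [D]
  8 | W B10 → L2 miss wb→B2 [D]
  9 | R B8 → L0 miss wb→B0 [-]
  10 | W B4 → L0 miss [D]
  11 | R B4 → L0 hit [D]
  12 | R B7 → L3 miss [-]

WB = [8, 2, 0]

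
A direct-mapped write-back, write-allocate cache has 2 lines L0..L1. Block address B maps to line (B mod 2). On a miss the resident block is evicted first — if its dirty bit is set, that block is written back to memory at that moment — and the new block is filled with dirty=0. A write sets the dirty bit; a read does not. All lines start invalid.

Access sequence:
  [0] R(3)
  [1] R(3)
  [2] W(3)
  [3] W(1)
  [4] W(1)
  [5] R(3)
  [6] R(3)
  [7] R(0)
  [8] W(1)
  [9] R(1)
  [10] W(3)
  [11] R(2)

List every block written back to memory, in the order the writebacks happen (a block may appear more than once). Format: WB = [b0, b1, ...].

WB = [3, 1, 1]

  0 | R B3 → L1 miss [-]
  1 | R B3 → L1 hit [-]
  2 | W B3 → L1 hit [D]
  3 | W B1 → L1 miss wb→B3 [D]
  4 | W B1 → L1 hit [D]
  5 | R B3 → L1 miss wb→B1 [-]
  6 | R B3 → L1 hit [-]
  7 | R B0 → L0 miss [-]
  8 | W B1 → L1 miss [D]
  9 | R B1 → L1 hit [D]
  10 | W B3 → L1 miss wb→B1 [D]
  11 | R B2 → L0 miss [-]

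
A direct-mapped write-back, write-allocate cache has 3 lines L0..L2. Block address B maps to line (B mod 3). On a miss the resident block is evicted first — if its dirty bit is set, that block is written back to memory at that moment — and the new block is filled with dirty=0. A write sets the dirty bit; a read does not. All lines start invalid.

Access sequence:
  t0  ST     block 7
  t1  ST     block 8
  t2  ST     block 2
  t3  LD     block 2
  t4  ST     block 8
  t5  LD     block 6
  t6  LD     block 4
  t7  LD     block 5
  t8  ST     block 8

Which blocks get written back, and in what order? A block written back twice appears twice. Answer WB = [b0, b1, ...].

0: W B7 -> L1 miss  d=D]
1: W B8 -> L2 miss  d=D]
2: W B2 -> L2 miss wb->B8  d=D]
3: R B2 -> L2 hit  d=D]
4: W B8 -> L2 miss wb->B2  d=D]
5: R B6 -> L0 miss  d=-]
6: R B4 -> L1 miss wb->B7  d=-]
7: R B5 -> L2 miss wb->B8  d=-]
8: W B8 -> L2 miss  d=D]

WB = [8, 2, 7, 8]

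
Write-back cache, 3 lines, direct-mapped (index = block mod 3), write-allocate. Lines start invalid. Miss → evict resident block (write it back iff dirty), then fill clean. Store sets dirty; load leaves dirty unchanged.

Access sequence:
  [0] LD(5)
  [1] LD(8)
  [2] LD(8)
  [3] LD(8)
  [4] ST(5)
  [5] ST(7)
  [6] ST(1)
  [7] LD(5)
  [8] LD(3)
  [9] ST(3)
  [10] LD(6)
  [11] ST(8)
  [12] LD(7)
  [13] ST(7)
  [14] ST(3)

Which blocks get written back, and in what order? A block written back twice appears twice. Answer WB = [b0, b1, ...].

WB = [7, 3, 5, 1]

  0 | R B5 → L2 miss [-]
  1 | R B8 → L2 miss [-]
  2 | R B8 → L2 hit [-]
  3 | R B8 → L2 hit [-]
  4 | W B5 → L2 miss [D]
  5 | W B7 → L1 miss [D]
  6 | W B1 → L1 miss wb→B7 [D]
  7 | R B5 → L2 hit [D]
  8 | R B3 → L0 miss [-]
  9 | W B3 → L0 hit [D]
  10 | R B6 → L0 miss wb→B3 [-]
  11 | W B8 → L2 miss wb→B5 [D]
  12 | R B7 → L1 miss wb→B1 [-]
  13 | W B7 → L1 hit [D]
  14 | W B3 → L0 miss [D]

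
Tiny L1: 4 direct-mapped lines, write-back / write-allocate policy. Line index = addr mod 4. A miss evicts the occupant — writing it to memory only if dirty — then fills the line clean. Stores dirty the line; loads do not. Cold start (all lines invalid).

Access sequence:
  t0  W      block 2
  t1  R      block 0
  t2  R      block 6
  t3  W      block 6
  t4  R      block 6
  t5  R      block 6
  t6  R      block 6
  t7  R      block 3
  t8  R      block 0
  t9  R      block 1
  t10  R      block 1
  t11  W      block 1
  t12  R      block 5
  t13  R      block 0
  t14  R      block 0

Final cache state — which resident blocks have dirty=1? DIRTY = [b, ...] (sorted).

0: W B2 -> L2 miss  d=D]
1: R B0 -> L0 miss  d=-]
2: R B6 -> L2 miss wb->B2  d=-]
3: W B6 -> L2 hit  d=D]
4: R B6 -> L2 hit  d=D]
5: R B6 -> L2 hit  d=D]
6: R B6 -> L2 hit  d=D]
7: R B3 -> L3 miss  d=-]
8: R B0 -> L0 hit  d=-]
9: R B1 -> L1 miss  d=-]
10: R B1 -> L1 hit  d=-]
11: W B1 -> L1 hit  d=D]
12: R B5 -> L1 miss wb->B1  d=-]
13: R B0 -> L0 hit  d=-]
14: R B0 -> L0 hit  d=-]

DIRTY = [6]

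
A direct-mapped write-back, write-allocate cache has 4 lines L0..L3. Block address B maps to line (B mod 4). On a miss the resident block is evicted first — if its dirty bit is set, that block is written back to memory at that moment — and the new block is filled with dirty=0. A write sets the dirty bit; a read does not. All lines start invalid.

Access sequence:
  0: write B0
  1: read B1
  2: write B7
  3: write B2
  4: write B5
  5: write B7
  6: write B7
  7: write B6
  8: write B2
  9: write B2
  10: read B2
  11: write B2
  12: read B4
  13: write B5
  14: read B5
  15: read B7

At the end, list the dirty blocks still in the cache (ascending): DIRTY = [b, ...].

  0 | W B0 → L0 miss [D]
  1 | R B1 → L1 miss [-]
  2 | W B7 → L3 miss [D]
  3 | W B2 → L2 miss [D]
  4 | W B5 → L1 miss [D]
  5 | W B7 → L3 hit [D]
  6 | W B7 → L3 hit [D]
  7 | W B6 → L2 miss wb→B2 [D]
  8 | W B2 → L2 miss wb→B6 [D]
  9 | W B2 → L2 hit [D]
  10 | R B2 → L2 hit [D]
  11 | W B2 → L2 hit [D]
  12 | R B4 → L0 miss wb→B0 [-]
  13 | W B5 → L1 hit [D]
  14 | R B5 → L1 hit [D]
  15 | R B7 → L3 hit [D]

DIRTY = [2, 5, 7]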